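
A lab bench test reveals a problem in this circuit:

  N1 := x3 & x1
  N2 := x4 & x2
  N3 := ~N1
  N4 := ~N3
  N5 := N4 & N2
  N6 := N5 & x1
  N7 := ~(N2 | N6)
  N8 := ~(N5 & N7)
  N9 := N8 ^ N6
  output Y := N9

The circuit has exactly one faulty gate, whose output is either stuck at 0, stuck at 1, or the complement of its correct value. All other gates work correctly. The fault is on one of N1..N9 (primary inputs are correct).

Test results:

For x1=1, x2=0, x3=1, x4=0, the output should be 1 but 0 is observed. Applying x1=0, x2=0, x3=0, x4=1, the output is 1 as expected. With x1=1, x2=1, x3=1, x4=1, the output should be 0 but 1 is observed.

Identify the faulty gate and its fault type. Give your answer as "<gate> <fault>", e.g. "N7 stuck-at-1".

N2 inverted output

Fault-free values for test 1 (x1=1, x2=0, x3=1, x4=0): N1=1, N2=0, N3=0, N4=1, N5=0, N6=0, N7=1, N8=1, N9=1, giving Y=1. Observed 0.
Test 1: faults giving observed 0 are {N2 stuck-at-1, N2 inverted output, N5 stuck-at-1, N5 inverted output, N6 stuck-at-1, N6 inverted output, N8 stuck-at-0, N8 inverted output, N9 stuck-at-0, N9 inverted output}.
Test 2 (x1=0, x2=0, x3=0, x4=1): fault-free N1=0, N2=0, N3=1, N4=0, N5=0, N6=0, N7=1, N8=1, N9=1 → 1; observed 1. Eliminates N5 stuck-at-1, N5 inverted output, N6 stuck-at-1, N6 inverted output, N8 stuck-at-0, N8 inverted output, N9 stuck-at-0, N9 inverted output.
Test 3 (x1=1, x2=1, x3=1, x4=1): fault-free N1=1, N2=1, N3=0, N4=1, N5=1, N6=1, N7=0, N8=1, N9=0 → 0; observed 1. Eliminates N2 stuck-at-1.
Only N2 inverted output is consistent with every test.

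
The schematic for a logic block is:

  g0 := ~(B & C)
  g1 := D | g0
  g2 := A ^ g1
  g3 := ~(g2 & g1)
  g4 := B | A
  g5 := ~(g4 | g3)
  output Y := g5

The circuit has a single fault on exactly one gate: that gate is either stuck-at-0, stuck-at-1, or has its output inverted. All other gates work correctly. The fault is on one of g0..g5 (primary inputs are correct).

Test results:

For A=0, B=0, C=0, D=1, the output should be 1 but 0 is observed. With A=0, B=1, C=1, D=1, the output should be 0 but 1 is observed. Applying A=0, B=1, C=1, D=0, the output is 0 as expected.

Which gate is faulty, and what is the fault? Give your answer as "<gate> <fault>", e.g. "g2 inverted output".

g4 inverted output

Fault-free values for test 1 (A=0, B=0, C=0, D=1): g0=1, g1=1, g2=1, g3=0, g4=0, g5=1, giving Y=1. Observed 0.
Test 1: faults giving observed 0 are {g1 stuck-at-0, g1 inverted output, g2 stuck-at-0, g2 inverted output, g3 stuck-at-1, g3 inverted output, g4 stuck-at-1, g4 inverted output, g5 stuck-at-0, g5 inverted output}.
Test 2 (A=0, B=1, C=1, D=1): fault-free g0=0, g1=1, g2=1, g3=0, g4=1, g5=0 → 0; observed 1. Eliminates g1 stuck-at-0, g1 inverted output, g2 stuck-at-0, g2 inverted output, g3 stuck-at-1, g3 inverted output, g4 stuck-at-1, g5 stuck-at-0.
Test 3 (A=0, B=1, C=1, D=0): fault-free g0=0, g1=0, g2=0, g3=1, g4=1, g5=0 → 0; observed 0. Eliminates g5 inverted output.
Only g4 inverted output is consistent with every test.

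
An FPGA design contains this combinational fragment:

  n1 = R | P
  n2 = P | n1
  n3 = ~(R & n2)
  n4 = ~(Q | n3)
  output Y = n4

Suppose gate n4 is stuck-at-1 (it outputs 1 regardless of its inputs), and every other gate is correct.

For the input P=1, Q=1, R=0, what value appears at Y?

Propagate with n4 forced: n1=1, n2=1, n3=1, n4=1 [stuck-at-1].
So Y = 1. (Without the fault it would be 0.)

1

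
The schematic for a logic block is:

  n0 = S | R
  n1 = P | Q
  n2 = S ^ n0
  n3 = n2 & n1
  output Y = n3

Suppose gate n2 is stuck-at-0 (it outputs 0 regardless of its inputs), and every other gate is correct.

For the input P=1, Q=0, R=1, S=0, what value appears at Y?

Propagate with n2 forced: n0=1, n1=1, n2=0 [stuck-at-0], n3=0.
So Y = 0. (Without the fault it would be 1.)

0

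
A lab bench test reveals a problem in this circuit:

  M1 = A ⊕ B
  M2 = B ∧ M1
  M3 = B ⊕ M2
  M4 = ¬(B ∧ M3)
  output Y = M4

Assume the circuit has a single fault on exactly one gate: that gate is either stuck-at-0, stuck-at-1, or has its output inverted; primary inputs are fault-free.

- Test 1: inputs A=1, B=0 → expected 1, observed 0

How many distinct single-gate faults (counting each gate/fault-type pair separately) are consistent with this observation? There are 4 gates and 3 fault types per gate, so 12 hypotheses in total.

2

Fault-free: M1=1, M2=0, M3=0, M4=1 → 1. Observed 0.
  M1 stuck-at-0: output 1 ✗
  M1 stuck-at-1: output 1 ✗
  M1 inverted output: output 1 ✗
  M2 stuck-at-0: output 1 ✗
  M2 stuck-at-1: output 1 ✗
  M2 inverted output: output 1 ✗
  M3 stuck-at-0: output 1 ✗
  M3 stuck-at-1: output 1 ✗
  M3 inverted output: output 1 ✗
  M4 stuck-at-0: output 0 ✓
  M4 stuck-at-1: output 1 ✗
  M4 inverted output: output 0 ✓
Consistent faults: {M4 stuck-at-0, M4 inverted output} — 2 in all.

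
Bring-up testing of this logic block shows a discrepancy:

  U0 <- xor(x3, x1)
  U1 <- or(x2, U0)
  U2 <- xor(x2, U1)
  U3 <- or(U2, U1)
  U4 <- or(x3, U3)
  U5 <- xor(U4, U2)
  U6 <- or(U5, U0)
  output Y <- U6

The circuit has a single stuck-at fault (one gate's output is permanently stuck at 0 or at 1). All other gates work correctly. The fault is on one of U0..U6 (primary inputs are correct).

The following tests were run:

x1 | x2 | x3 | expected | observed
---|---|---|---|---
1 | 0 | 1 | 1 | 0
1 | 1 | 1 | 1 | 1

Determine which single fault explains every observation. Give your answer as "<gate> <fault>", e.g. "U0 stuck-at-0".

Fault-free values for test 1 (x1=1, x2=0, x3=1): U0=0, U1=0, U2=0, U3=0, U4=1, U5=1, U6=1, giving Y=1. Observed 0.
Test 1: faults giving observed 0 are {U1 stuck-at-1, U2 stuck-at-1, U4 stuck-at-0, U5 stuck-at-0, U6 stuck-at-0}.
Test 2 (x1=1, x2=1, x3=1): fault-free U0=0, U1=1, U2=0, U3=1, U4=1, U5=1, U6=1 → 1; observed 1. Eliminates U2 stuck-at-1, U4 stuck-at-0, U5 stuck-at-0, U6 stuck-at-0.
Only U1 stuck-at-1 is consistent with every test.

U1 stuck-at-1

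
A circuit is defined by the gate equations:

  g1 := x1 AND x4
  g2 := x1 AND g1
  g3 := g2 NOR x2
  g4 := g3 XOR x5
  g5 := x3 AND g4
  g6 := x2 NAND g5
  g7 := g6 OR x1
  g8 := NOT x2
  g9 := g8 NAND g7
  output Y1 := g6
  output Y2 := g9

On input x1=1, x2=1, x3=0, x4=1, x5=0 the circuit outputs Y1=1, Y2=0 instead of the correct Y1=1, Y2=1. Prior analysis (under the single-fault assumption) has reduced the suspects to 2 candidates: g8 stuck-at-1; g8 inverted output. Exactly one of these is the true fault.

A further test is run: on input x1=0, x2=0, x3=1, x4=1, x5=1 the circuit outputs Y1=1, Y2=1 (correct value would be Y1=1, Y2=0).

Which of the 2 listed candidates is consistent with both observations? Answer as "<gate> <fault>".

Evaluate each candidate on input x1=0, x2=0, x3=1, x4=1, x5=1:
  g8 stuck-at-1: g1=0, g2=0, g3=1, g4=0, g5=0, g6=1, g7=1, g8=1 [stuck-at-1], g9=0 → Y1=1, Y2=0 — eliminated
  g8 inverted output: g1=0, g2=0, g3=1, g4=0, g5=0, g6=1, g7=1, g8=0 [inverted output], g9=1 → Y1=1, Y2=1 — matches
Only g8 inverted output reproduces the observed Y1=1, Y2=1.

g8 inverted output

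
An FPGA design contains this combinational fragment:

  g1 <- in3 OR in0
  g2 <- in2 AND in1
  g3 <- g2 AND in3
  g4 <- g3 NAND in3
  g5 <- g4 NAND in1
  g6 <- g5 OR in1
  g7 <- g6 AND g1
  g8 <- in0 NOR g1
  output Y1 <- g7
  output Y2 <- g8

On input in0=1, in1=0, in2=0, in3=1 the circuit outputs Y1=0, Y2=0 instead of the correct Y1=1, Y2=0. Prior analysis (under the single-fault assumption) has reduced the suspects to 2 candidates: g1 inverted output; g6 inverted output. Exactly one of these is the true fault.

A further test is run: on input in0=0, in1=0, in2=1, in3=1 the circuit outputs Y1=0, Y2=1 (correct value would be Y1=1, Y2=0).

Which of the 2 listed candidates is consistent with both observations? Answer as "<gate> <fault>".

Evaluate each candidate on input in0=0, in1=0, in2=1, in3=1:
  g1 inverted output: g1=0 [inverted output], g2=0, g3=0, g4=1, g5=1, g6=1, g7=0, g8=1 → Y1=0, Y2=1 — matches
  g6 inverted output: g1=1, g2=0, g3=0, g4=1, g5=1, g6=0 [inverted output], g7=0, g8=0 → Y1=0, Y2=0 — eliminated
Only g1 inverted output reproduces the observed Y1=0, Y2=1.

g1 inverted output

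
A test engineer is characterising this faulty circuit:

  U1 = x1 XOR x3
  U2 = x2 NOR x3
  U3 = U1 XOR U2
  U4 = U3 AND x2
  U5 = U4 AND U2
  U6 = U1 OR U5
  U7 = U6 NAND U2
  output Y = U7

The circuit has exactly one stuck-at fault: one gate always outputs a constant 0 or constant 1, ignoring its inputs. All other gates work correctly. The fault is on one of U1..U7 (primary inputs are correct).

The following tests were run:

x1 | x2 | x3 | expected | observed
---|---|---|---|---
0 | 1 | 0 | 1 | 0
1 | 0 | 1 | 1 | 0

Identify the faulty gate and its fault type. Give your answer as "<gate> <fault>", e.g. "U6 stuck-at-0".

Fault-free values for test 1 (x1=0, x2=1, x3=0): U1=0, U2=0, U3=0, U4=0, U5=0, U6=0, U7=1, giving Y=1. Observed 0.
Test 1: faults giving observed 0 are {U2 stuck-at-1, U7 stuck-at-0}.
Test 2 (x1=1, x2=0, x3=1): fault-free U1=0, U2=0, U3=0, U4=0, U5=0, U6=0, U7=1 → 1; observed 0. Eliminates U2 stuck-at-1.
Only U7 stuck-at-0 is consistent with every test.

U7 stuck-at-0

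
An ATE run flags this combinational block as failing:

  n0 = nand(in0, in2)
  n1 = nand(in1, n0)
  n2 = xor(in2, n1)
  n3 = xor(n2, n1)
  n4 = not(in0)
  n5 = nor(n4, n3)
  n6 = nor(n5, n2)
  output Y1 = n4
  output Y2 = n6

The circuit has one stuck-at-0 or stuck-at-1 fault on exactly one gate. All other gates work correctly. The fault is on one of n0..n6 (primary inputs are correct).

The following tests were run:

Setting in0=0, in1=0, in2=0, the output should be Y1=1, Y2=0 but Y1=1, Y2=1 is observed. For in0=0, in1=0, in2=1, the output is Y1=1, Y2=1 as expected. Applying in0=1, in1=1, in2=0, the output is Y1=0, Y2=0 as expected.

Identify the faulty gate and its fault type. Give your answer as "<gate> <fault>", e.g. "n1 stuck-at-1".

Fault-free values for test 1 (in0=0, in1=0, in2=0): n0=1, n1=1, n2=1, n3=0, n4=1, n5=0, n6=0, giving Y1=1, Y2=0. Observed Y1=1, Y2=1.
Test 1: faults giving observed Y1=1, Y2=1 are {n1 stuck-at-0, n2 stuck-at-0, n6 stuck-at-1}.
Test 2 (in0=0, in1=0, in2=1): fault-free n0=1, n1=1, n2=0, n3=1, n4=1, n5=0, n6=1 → Y1=1, Y2=1; observed Y1=1, Y2=1. Eliminates n1 stuck-at-0.
Test 3 (in0=1, in1=1, in2=0): fault-free n0=1, n1=0, n2=0, n3=0, n4=0, n5=1, n6=0 → Y1=0, Y2=0; observed Y1=0, Y2=0. Eliminates n6 stuck-at-1.
Only n2 stuck-at-0 is consistent with every test.

n2 stuck-at-0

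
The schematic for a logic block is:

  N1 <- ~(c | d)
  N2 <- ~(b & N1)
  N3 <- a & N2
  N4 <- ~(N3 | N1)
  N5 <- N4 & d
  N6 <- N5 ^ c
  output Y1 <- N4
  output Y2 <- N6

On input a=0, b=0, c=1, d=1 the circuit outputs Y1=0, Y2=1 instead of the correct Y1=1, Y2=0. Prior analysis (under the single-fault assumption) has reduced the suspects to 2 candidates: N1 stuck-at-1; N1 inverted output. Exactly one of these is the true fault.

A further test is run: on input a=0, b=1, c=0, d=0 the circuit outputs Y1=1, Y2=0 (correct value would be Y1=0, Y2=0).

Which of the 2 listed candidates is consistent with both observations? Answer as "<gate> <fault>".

Evaluate each candidate on input a=0, b=1, c=0, d=0:
  N1 stuck-at-1: N1=1 [stuck-at-1], N2=0, N3=0, N4=0, N5=0, N6=0 → Y1=0, Y2=0 — eliminated
  N1 inverted output: N1=0 [inverted output], N2=1, N3=0, N4=1, N5=0, N6=0 → Y1=1, Y2=0 — matches
Only N1 inverted output reproduces the observed Y1=1, Y2=0.

N1 inverted output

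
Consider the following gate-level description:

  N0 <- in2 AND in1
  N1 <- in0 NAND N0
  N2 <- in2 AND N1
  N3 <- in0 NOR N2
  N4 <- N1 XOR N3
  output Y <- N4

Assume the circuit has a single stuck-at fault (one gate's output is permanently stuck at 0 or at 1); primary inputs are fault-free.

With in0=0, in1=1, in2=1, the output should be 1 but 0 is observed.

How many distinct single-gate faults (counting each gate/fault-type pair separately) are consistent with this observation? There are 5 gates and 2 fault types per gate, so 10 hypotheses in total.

Fault-free: N0=1, N1=1, N2=1, N3=0, N4=1 → 1. Observed 0.
  N0 stuck-at-0: output 1 ✗
  N0 stuck-at-1: output 1 ✗
  N1 stuck-at-0: output 1 ✗
  N1 stuck-at-1: output 1 ✗
  N2 stuck-at-0: output 0 ✓
  N2 stuck-at-1: output 1 ✗
  N3 stuck-at-0: output 1 ✗
  N3 stuck-at-1: output 0 ✓
  N4 stuck-at-0: output 0 ✓
  N4 stuck-at-1: output 1 ✗
Consistent faults: {N2 stuck-at-0, N3 stuck-at-1, N4 stuck-at-0} — 3 in all.

3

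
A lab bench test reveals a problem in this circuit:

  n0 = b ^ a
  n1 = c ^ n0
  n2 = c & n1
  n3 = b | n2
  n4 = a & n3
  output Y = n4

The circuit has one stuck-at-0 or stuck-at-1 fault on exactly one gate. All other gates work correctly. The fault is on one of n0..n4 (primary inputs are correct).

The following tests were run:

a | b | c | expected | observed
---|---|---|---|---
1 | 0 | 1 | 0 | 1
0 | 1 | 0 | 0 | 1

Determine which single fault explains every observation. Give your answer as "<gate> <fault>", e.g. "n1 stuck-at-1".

Fault-free values for test 1 (a=1, b=0, c=1): n0=1, n1=0, n2=0, n3=0, n4=0, giving Y=0. Observed 1.
Test 1: faults giving observed 1 are {n0 stuck-at-0, n1 stuck-at-1, n2 stuck-at-1, n3 stuck-at-1, n4 stuck-at-1}.
Test 2 (a=0, b=1, c=0): fault-free n0=1, n1=1, n2=0, n3=1, n4=0 → 0; observed 1. Eliminates n0 stuck-at-0, n1 stuck-at-1, n2 stuck-at-1, n3 stuck-at-1.
Only n4 stuck-at-1 is consistent with every test.

n4 stuck-at-1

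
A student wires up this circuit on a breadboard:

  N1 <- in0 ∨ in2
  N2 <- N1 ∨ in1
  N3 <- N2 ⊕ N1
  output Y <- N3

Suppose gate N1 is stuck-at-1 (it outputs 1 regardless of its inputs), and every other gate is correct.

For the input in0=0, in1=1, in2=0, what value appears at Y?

Propagate with N1 forced: N1=1 [stuck-at-1], N2=1, N3=0.
So Y = 0. (Without the fault it would be 1.)

0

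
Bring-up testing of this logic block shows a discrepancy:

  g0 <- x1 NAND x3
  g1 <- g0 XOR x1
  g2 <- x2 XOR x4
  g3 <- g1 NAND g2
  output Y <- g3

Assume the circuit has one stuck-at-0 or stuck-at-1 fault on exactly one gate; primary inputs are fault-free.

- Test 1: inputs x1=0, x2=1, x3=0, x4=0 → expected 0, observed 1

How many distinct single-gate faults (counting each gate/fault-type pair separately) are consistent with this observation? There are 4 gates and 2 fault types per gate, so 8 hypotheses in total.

4

Fault-free: g0=1, g1=1, g2=1, g3=0 → 0. Observed 1.
  g0 stuck-at-0: output 1 ✓
  g0 stuck-at-1: output 0 ✗
  g1 stuck-at-0: output 1 ✓
  g1 stuck-at-1: output 0 ✗
  g2 stuck-at-0: output 1 ✓
  g2 stuck-at-1: output 0 ✗
  g3 stuck-at-0: output 0 ✗
  g3 stuck-at-1: output 1 ✓
Consistent faults: {g0 stuck-at-0, g1 stuck-at-0, g2 stuck-at-0, g3 stuck-at-1} — 4 in all.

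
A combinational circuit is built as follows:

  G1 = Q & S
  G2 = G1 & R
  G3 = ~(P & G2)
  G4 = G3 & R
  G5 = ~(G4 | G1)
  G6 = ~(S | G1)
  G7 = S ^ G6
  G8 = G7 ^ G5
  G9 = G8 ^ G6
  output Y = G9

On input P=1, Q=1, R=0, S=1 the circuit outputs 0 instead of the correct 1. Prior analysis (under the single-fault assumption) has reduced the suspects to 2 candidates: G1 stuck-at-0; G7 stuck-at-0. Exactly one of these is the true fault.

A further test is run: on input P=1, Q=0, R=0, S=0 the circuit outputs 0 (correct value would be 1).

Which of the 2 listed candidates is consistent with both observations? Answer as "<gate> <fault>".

G7 stuck-at-0

Evaluate each candidate on input P=1, Q=0, R=0, S=0:
  G1 stuck-at-0: G1=0 [stuck-at-0], G2=0, G3=1, G4=0, G5=1, G6=1, G7=1, G8=0, G9=1 → 1 — eliminated
  G7 stuck-at-0: G1=0, G2=0, G3=1, G4=0, G5=1, G6=1, G7=0 [stuck-at-0], G8=1, G9=0 → 0 — matches
Only G7 stuck-at-0 reproduces the observed 0.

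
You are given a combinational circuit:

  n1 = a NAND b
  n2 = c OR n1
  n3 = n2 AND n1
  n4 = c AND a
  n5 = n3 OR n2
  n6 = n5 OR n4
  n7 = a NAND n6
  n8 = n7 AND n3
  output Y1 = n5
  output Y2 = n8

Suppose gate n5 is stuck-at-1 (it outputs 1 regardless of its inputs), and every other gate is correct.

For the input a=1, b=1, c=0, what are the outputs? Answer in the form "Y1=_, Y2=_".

Y1=1, Y2=0

Propagate with n5 forced: n1=0, n2=0, n3=0, n4=0, n5=1 [stuck-at-1], n6=1, n7=0, n8=0.
So the outputs are Y1=1, Y2=0. (Without the fault they would be Y1=0, Y2=0.)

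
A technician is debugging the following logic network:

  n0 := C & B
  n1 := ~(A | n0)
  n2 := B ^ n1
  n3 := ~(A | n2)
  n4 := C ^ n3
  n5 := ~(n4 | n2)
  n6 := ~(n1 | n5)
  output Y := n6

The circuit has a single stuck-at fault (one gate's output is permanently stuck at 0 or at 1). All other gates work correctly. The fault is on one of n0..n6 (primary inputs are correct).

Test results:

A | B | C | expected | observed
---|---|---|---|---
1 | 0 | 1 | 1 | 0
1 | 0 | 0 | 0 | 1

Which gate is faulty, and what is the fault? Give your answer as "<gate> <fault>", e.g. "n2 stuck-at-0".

Fault-free values for test 1 (A=1, B=0, C=1): n0=0, n1=0, n2=0, n3=0, n4=1, n5=0, n6=1, giving Y=1. Observed 0.
Test 1: faults giving observed 0 are {n1 stuck-at-1, n3 stuck-at-1, n4 stuck-at-0, n5 stuck-at-1, n6 stuck-at-0}.
Test 2 (A=1, B=0, C=0): fault-free n0=0, n1=0, n2=0, n3=0, n4=0, n5=1, n6=0 → 0; observed 1. Eliminates n1 stuck-at-1, n4 stuck-at-0, n5 stuck-at-1, n6 stuck-at-0.
Only n3 stuck-at-1 is consistent with every test.

n3 stuck-at-1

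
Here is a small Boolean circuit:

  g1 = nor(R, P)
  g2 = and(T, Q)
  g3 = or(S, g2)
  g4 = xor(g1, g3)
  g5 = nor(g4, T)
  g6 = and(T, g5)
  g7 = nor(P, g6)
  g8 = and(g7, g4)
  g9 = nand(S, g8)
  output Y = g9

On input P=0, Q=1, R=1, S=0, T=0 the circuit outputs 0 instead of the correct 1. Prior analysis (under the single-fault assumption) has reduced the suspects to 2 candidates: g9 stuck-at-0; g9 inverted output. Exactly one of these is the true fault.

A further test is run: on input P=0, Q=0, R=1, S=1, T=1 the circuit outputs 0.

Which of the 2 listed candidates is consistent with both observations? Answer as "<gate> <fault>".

Evaluate each candidate on input P=0, Q=0, R=1, S=1, T=1:
  g9 stuck-at-0: g1=0, g2=0, g3=1, g4=1, g5=0, g6=0, g7=1, g8=1, g9=0 [stuck-at-0] → 0 — matches
  g9 inverted output: g1=0, g2=0, g3=1, g4=1, g5=0, g6=0, g7=1, g8=1, g9=1 [inverted output] → 1 — eliminated
Only g9 stuck-at-0 reproduces the observed 0.

g9 stuck-at-0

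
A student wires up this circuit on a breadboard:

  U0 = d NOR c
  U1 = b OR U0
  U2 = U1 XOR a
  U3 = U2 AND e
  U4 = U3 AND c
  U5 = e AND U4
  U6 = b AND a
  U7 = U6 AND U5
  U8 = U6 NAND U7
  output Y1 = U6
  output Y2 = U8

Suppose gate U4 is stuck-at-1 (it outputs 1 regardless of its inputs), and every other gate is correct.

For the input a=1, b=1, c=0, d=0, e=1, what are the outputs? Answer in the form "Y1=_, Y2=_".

Y1=1, Y2=0

Propagate with U4 forced: U0=1, U1=1, U2=0, U3=0, U4=1 [stuck-at-1], U5=1, U6=1, U7=1, U8=0.
So the outputs are Y1=1, Y2=0. (Without the fault they would be Y1=1, Y2=1.)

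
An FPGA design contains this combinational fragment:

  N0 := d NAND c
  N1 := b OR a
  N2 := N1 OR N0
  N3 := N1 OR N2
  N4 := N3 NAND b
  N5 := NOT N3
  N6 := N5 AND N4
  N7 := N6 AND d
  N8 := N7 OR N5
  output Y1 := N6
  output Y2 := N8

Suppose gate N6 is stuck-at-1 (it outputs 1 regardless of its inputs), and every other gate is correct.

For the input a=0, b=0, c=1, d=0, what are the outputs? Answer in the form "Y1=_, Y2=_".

Y1=1, Y2=0

Propagate with N6 forced: N0=1, N1=0, N2=1, N3=1, N4=1, N5=0, N6=1 [stuck-at-1], N7=0, N8=0.
So the outputs are Y1=1, Y2=0. (Without the fault they would be Y1=0, Y2=0.)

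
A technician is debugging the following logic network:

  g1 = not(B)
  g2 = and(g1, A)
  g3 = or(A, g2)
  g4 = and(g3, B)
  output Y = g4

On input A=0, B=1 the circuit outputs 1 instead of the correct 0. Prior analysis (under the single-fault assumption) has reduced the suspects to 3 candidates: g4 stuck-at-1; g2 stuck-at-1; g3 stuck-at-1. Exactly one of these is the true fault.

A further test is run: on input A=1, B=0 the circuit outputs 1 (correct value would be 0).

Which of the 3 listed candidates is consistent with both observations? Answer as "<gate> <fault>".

Evaluate each candidate on input A=1, B=0:
  g4 stuck-at-1: g1=1, g2=1, g3=1, g4=1 [stuck-at-1] → 1 — matches
  g2 stuck-at-1: g1=1, g2=1 [stuck-at-1], g3=1, g4=0 → 0 — eliminated
  g3 stuck-at-1: g1=1, g2=1, g3=1 [stuck-at-1], g4=0 → 0 — eliminated
Only g4 stuck-at-1 reproduces the observed 1.

g4 stuck-at-1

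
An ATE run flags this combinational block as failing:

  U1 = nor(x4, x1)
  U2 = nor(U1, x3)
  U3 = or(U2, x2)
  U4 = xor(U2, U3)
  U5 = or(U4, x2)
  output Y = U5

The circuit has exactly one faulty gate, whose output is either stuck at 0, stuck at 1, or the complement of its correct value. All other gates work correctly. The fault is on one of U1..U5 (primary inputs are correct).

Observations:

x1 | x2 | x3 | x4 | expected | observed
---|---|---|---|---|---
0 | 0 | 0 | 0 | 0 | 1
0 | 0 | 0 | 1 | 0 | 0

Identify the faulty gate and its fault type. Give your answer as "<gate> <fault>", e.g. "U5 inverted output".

Fault-free values for test 1 (x1=0, x2=0, x3=0, x4=0): U1=1, U2=0, U3=0, U4=0, U5=0, giving Y=0. Observed 1.
Test 1: faults giving observed 1 are {U3 stuck-at-1, U3 inverted output, U4 stuck-at-1, U4 inverted output, U5 stuck-at-1, U5 inverted output}.
Test 2 (x1=0, x2=0, x3=0, x4=1): fault-free U1=0, U2=1, U3=1, U4=0, U5=0 → 0; observed 0. Eliminates U3 inverted output, U4 stuck-at-1, U4 inverted output, U5 stuck-at-1, U5 inverted output.
Only U3 stuck-at-1 is consistent with every test.

U3 stuck-at-1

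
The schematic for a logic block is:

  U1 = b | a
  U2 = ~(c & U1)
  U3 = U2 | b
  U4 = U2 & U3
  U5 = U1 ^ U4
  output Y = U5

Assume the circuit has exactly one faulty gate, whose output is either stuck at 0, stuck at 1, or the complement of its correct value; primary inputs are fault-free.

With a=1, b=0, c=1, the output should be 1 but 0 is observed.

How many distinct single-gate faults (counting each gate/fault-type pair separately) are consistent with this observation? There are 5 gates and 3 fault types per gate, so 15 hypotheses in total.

Fault-free: U1=1, U2=0, U3=0, U4=0, U5=1 → 1. Observed 0.
  U1: none of the 3 fault types match ✗
  U2: stuck-at-1, inverted output ✓; others ✗
  U3: none of the 3 fault types match ✗
  U4: stuck-at-1, inverted output ✓; others ✗
  U5: stuck-at-0, inverted output ✓; others ✗
Consistent faults: {U2 stuck-at-1, U2 inverted output, U4 stuck-at-1, U4 inverted output, U5 stuck-at-0, U5 inverted output} — 6 in all.

6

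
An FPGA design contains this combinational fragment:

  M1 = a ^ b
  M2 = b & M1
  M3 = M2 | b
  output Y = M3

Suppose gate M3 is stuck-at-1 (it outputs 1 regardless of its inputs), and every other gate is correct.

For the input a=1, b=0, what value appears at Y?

Propagate with M3 forced: M1=1, M2=0, M3=1 [stuck-at-1].
So Y = 1. (Without the fault it would be 0.)

1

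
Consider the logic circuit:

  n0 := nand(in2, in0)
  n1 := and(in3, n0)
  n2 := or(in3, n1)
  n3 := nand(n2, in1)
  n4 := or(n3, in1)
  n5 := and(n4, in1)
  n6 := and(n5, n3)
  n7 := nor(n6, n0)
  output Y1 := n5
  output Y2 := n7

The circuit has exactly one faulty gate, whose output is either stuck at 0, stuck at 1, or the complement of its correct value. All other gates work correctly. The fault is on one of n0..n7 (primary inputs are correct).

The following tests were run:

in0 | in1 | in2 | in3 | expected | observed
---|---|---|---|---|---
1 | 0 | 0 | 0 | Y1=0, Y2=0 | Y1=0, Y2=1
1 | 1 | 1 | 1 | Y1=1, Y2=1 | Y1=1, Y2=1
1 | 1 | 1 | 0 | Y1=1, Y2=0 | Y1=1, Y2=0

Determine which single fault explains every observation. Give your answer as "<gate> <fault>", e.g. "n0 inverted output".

n0 stuck-at-0

Fault-free values for test 1 (in0=1, in1=0, in2=0, in3=0): n0=1, n1=0, n2=0, n3=1, n4=1, n5=0, n6=0, n7=0, giving Y1=0, Y2=0. Observed Y1=0, Y2=1.
Test 1: faults giving observed Y1=0, Y2=1 are {n0 stuck-at-0, n0 inverted output, n7 stuck-at-1, n7 inverted output}.
Test 2 (in0=1, in1=1, in2=1, in3=1): fault-free n0=0, n1=0, n2=1, n3=0, n4=1, n5=1, n6=0, n7=1 → Y1=1, Y2=1; observed Y1=1, Y2=1. Eliminates n0 inverted output, n7 inverted output.
Test 3 (in0=1, in1=1, in2=1, in3=0): fault-free n0=0, n1=0, n2=0, n3=1, n4=1, n5=1, n6=1, n7=0 → Y1=1, Y2=0; observed Y1=1, Y2=0. Eliminates n7 stuck-at-1.
Only n0 stuck-at-0 is consistent with every test.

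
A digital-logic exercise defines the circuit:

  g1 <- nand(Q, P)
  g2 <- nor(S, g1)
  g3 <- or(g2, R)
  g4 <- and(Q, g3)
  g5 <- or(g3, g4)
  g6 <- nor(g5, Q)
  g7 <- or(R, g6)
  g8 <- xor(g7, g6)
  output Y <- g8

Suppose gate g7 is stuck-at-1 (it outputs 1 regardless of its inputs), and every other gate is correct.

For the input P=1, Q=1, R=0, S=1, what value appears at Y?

1

Propagate with g7 forced: g1=0, g2=0, g3=0, g4=0, g5=0, g6=0, g7=1 [stuck-at-1], g8=1.
So Y = 1. (Without the fault it would be 0.)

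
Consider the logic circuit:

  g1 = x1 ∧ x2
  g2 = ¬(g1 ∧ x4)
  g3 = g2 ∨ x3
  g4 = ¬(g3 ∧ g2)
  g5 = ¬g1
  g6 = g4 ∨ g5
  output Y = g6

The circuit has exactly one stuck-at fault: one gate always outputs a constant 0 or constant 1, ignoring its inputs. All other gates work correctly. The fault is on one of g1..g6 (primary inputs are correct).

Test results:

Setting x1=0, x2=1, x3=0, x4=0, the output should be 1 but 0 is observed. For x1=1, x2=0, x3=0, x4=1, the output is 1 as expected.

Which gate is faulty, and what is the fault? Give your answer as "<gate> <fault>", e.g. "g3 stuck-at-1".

g1 stuck-at-1

Fault-free values for test 1 (x1=0, x2=1, x3=0, x4=0): g1=0, g2=1, g3=1, g4=0, g5=1, g6=1, giving Y=1. Observed 0.
Test 1: faults giving observed 0 are {g1 stuck-at-1, g5 stuck-at-0, g6 stuck-at-0}.
Test 2 (x1=1, x2=0, x3=0, x4=1): fault-free g1=0, g2=1, g3=1, g4=0, g5=1, g6=1 → 1; observed 1. Eliminates g5 stuck-at-0, g6 stuck-at-0.
Only g1 stuck-at-1 is consistent with every test.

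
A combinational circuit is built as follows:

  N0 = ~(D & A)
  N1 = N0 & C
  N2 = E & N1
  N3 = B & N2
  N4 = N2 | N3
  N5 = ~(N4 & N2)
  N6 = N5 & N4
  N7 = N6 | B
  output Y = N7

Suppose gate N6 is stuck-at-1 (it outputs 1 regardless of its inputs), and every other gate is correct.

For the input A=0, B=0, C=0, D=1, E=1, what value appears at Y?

1

Propagate with N6 forced: N0=1, N1=0, N2=0, N3=0, N4=0, N5=1, N6=1 [stuck-at-1], N7=1.
So Y = 1. (Without the fault it would be 0.)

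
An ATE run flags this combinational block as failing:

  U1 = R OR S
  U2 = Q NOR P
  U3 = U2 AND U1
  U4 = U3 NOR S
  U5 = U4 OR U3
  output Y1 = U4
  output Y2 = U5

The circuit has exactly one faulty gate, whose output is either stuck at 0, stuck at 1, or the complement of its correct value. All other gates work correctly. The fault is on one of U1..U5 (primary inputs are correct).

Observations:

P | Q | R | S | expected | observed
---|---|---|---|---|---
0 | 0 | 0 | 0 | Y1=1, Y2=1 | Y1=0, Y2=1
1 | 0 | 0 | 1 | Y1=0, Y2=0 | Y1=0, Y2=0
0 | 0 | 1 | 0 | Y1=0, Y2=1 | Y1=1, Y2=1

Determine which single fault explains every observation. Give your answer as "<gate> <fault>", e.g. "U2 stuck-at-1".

U1 inverted output

Fault-free values for test 1 (P=0, Q=0, R=0, S=0): U1=0, U2=1, U3=0, U4=1, U5=1, giving Y1=1, Y2=1. Observed Y1=0, Y2=1.
Test 1: faults giving observed Y1=0, Y2=1 are {U1 stuck-at-1, U1 inverted output, U3 stuck-at-1, U3 inverted output}.
Test 2 (P=1, Q=0, R=0, S=1): fault-free U1=1, U2=0, U3=0, U4=0, U5=0 → Y1=0, Y2=0; observed Y1=0, Y2=0. Eliminates U3 stuck-at-1, U3 inverted output.
Test 3 (P=0, Q=0, R=1, S=0): fault-free U1=1, U2=1, U3=1, U4=0, U5=1 → Y1=0, Y2=1; observed Y1=1, Y2=1. Eliminates U1 stuck-at-1.
Only U1 inverted output is consistent with every test.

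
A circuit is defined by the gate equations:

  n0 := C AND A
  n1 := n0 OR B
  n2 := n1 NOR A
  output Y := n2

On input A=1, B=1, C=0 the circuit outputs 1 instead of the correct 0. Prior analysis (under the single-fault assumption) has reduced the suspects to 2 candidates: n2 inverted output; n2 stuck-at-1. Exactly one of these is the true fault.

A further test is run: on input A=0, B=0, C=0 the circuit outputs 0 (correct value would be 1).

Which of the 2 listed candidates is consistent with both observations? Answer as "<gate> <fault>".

n2 inverted output

Evaluate each candidate on input A=0, B=0, C=0:
  n2 inverted output: n0=0, n1=0, n2=0 [inverted output] → 0 — matches
  n2 stuck-at-1: n0=0, n1=0, n2=1 [stuck-at-1] → 1 — eliminated
Only n2 inverted output reproduces the observed 0.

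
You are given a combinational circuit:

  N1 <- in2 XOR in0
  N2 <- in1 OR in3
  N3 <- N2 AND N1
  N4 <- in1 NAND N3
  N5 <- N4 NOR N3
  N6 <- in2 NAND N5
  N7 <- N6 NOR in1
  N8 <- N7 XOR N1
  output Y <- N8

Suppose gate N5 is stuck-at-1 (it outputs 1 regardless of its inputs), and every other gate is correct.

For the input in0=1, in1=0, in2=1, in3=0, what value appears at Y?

1

Propagate with N5 forced: N1=0, N2=0, N3=0, N4=1, N5=1 [stuck-at-1], N6=0, N7=1, N8=1.
So Y = 1. (Without the fault it would be 0.)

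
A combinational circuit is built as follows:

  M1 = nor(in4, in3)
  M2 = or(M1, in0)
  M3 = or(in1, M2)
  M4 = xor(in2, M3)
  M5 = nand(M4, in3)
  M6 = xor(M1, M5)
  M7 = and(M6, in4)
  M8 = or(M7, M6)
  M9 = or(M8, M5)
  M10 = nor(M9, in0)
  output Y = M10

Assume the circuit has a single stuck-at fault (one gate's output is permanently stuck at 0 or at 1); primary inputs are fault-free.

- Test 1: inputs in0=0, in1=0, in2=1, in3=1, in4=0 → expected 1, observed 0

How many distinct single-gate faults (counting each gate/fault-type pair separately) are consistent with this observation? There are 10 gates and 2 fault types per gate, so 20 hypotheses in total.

10

Fault-free: M1=0, M2=0, M3=0, M4=1, M5=0, M6=0, M7=0, M8=0, M9=0, M10=1 → 1. Observed 0.
  M1: stuck-at-1 ✓; others ✗
  M2: stuck-at-1 ✓; others ✗
  M3: stuck-at-1 ✓; others ✗
  M4: stuck-at-0 ✓; others ✗
  M5: stuck-at-1 ✓; others ✗
  M6: stuck-at-1 ✓; others ✗
  M7: stuck-at-1 ✓; others ✗
  M8: stuck-at-1 ✓; others ✗
  M9: stuck-at-1 ✓; others ✗
  M10: stuck-at-0 ✓; others ✗
Consistent faults: {M1 stuck-at-1, M2 stuck-at-1, M3 stuck-at-1, M4 stuck-at-0, M5 stuck-at-1, M6 stuck-at-1, M7 stuck-at-1, M8 stuck-at-1, M9 stuck-at-1, M10 stuck-at-0} — 10 in all.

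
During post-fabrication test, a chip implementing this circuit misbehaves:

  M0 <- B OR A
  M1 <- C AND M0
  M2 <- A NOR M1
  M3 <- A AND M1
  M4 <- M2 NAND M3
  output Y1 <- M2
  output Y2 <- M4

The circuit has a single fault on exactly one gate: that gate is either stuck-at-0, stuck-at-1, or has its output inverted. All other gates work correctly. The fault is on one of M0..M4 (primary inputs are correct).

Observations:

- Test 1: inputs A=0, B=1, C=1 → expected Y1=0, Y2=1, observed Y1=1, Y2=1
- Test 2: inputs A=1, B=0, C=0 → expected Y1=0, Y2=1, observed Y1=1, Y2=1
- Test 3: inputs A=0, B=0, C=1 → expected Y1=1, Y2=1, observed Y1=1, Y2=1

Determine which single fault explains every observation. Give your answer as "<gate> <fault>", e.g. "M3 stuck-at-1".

M2 stuck-at-1

Fault-free values for test 1 (A=0, B=1, C=1): M0=1, M1=1, M2=0, M3=0, M4=1, giving Y1=0, Y2=1. Observed Y1=1, Y2=1.
Test 1: faults giving observed Y1=1, Y2=1 are {M0 stuck-at-0, M0 inverted output, M1 stuck-at-0, M1 inverted output, M2 stuck-at-1, M2 inverted output}.
Test 2 (A=1, B=0, C=0): fault-free M0=1, M1=0, M2=0, M3=0, M4=1 → Y1=0, Y2=1; observed Y1=1, Y2=1. Eliminates M0 stuck-at-0, M0 inverted output, M1 stuck-at-0, M1 inverted output.
Test 3 (A=0, B=0, C=1): fault-free M0=0, M1=0, M2=1, M3=0, M4=1 → Y1=1, Y2=1; observed Y1=1, Y2=1. Eliminates M2 inverted output.
Only M2 stuck-at-1 is consistent with every test.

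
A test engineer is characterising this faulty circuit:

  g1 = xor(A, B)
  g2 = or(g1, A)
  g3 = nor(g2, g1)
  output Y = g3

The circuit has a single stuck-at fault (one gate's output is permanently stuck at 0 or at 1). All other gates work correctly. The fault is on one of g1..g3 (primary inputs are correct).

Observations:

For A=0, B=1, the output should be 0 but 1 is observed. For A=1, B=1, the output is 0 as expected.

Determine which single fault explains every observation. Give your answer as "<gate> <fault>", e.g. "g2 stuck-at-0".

Fault-free values for test 1 (A=0, B=1): g1=1, g2=1, g3=0, giving Y=0. Observed 1.
Test 1: faults giving observed 1 are {g1 stuck-at-0, g3 stuck-at-1}.
Test 2 (A=1, B=1): fault-free g1=0, g2=1, g3=0 → 0; observed 0. Eliminates g3 stuck-at-1.
Only g1 stuck-at-0 is consistent with every test.

g1 stuck-at-0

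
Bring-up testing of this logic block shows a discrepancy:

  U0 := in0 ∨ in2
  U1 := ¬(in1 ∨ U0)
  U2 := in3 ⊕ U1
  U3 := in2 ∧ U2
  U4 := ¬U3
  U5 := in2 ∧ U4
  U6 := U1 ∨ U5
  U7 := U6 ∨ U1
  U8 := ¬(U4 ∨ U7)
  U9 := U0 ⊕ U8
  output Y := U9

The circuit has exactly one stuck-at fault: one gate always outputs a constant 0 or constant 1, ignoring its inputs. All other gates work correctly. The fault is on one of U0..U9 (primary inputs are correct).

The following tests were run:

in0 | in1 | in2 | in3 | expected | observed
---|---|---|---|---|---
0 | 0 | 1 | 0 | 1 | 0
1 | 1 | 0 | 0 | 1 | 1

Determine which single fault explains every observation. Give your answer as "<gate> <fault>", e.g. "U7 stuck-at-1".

U2 stuck-at-1

Fault-free values for test 1 (in0=0, in1=0, in2=1, in3=0): U0=1, U1=0, U2=0, U3=0, U4=1, U5=1, U6=1, U7=1, U8=0, U9=1, giving Y=1. Observed 0.
Test 1: faults giving observed 0 are {U0 stuck-at-0, U2 stuck-at-1, U3 stuck-at-1, U4 stuck-at-0, U8 stuck-at-1, U9 stuck-at-0}.
Test 2 (in0=1, in1=1, in2=0, in3=0): fault-free U0=1, U1=0, U2=0, U3=0, U4=1, U5=0, U6=0, U7=0, U8=0, U9=1 → 1; observed 1. Eliminates U0 stuck-at-0, U3 stuck-at-1, U4 stuck-at-0, U8 stuck-at-1, U9 stuck-at-0.
Only U2 stuck-at-1 is consistent with every test.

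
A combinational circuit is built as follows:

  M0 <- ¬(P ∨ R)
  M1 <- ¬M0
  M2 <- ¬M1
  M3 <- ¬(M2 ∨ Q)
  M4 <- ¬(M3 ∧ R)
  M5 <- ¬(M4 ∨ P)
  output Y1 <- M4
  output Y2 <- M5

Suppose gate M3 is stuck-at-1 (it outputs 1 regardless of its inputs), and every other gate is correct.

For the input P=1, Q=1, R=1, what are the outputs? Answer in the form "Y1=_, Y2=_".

Propagate with M3 forced: M0=0, M1=1, M2=0, M3=1 [stuck-at-1], M4=0, M5=0.
So the outputs are Y1=0, Y2=0. (Without the fault they would be Y1=1, Y2=0.)

Y1=0, Y2=0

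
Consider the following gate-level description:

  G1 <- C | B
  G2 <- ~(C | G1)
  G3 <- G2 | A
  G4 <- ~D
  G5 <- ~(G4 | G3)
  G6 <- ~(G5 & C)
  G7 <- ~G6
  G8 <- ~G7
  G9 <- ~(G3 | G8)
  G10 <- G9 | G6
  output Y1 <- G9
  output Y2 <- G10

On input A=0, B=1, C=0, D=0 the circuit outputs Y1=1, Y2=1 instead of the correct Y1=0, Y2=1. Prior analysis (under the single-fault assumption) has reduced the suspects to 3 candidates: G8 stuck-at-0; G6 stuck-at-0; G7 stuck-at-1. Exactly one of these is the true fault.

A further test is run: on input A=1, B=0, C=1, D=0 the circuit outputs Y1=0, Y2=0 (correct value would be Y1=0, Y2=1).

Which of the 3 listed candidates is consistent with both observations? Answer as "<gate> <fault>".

Evaluate each candidate on input A=1, B=0, C=1, D=0:
  G8 stuck-at-0: G1=1, G2=0, G3=1, G4=1, G5=0, G6=1, G7=0, G8=0 [stuck-at-0], G9=0, G10=1 → Y1=0, Y2=1 — eliminated
  G6 stuck-at-0: G1=1, G2=0, G3=1, G4=1, G5=0, G6=0 [stuck-at-0], G7=1, G8=0, G9=0, G10=0 → Y1=0, Y2=0 — matches
  G7 stuck-at-1: G1=1, G2=0, G3=1, G4=1, G5=0, G6=1, G7=1 [stuck-at-1], G8=0, G9=0, G10=1 → Y1=0, Y2=1 — eliminated
Only G6 stuck-at-0 reproduces the observed Y1=0, Y2=0.

G6 stuck-at-0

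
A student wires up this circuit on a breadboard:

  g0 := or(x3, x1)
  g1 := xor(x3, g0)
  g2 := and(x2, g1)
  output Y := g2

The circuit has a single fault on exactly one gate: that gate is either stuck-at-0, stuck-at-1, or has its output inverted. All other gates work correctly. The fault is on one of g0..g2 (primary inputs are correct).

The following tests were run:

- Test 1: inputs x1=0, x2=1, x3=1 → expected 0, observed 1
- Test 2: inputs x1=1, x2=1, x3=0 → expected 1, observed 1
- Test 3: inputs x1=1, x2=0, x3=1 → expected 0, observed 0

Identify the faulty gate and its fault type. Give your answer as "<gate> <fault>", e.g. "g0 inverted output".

g1 stuck-at-1

Fault-free values for test 1 (x1=0, x2=1, x3=1): g0=1, g1=0, g2=0, giving Y=0. Observed 1.
Test 1: faults giving observed 1 are {g0 stuck-at-0, g0 inverted output, g1 stuck-at-1, g1 inverted output, g2 stuck-at-1, g2 inverted output}.
Test 2 (x1=1, x2=1, x3=0): fault-free g0=1, g1=1, g2=1 → 1; observed 1. Eliminates g0 stuck-at-0, g0 inverted output, g1 inverted output, g2 inverted output.
Test 3 (x1=1, x2=0, x3=1): fault-free g0=1, g1=0, g2=0 → 0; observed 0. Eliminates g2 stuck-at-1.
Only g1 stuck-at-1 is consistent with every test.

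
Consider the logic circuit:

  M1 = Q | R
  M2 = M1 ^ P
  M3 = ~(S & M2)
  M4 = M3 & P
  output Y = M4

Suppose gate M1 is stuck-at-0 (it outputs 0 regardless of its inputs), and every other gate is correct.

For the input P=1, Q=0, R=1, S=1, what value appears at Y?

Propagate with M1 forced: M1=0 [stuck-at-0], M2=1, M3=0, M4=0.
So Y = 0. (Without the fault it would be 1.)

0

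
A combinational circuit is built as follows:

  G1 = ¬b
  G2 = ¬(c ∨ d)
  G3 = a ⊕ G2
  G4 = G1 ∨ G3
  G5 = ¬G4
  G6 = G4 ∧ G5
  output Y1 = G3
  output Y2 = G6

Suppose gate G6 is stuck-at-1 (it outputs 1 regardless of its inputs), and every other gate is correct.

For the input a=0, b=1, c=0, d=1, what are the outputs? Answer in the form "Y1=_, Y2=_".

Y1=0, Y2=1

Propagate with G6 forced: G1=0, G2=0, G3=0, G4=0, G5=1, G6=1 [stuck-at-1].
So the outputs are Y1=0, Y2=1. (Without the fault they would be Y1=0, Y2=0.)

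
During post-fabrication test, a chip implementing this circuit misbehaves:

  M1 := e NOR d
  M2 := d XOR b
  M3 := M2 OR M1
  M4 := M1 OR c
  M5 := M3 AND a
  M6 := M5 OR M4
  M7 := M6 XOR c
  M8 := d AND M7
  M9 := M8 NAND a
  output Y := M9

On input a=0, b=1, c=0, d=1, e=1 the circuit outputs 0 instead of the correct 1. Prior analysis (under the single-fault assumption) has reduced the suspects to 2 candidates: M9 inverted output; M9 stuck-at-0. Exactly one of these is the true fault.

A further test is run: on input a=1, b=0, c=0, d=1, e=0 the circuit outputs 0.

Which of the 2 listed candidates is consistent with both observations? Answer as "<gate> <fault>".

M9 stuck-at-0

Evaluate each candidate on input a=1, b=0, c=0, d=1, e=0:
  M9 inverted output: M1=0, M2=1, M3=1, M4=0, M5=1, M6=1, M7=1, M8=1, M9=1 [inverted output] → 1 — eliminated
  M9 stuck-at-0: M1=0, M2=1, M3=1, M4=0, M5=1, M6=1, M7=1, M8=1, M9=0 [stuck-at-0] → 0 — matches
Only M9 stuck-at-0 reproduces the observed 0.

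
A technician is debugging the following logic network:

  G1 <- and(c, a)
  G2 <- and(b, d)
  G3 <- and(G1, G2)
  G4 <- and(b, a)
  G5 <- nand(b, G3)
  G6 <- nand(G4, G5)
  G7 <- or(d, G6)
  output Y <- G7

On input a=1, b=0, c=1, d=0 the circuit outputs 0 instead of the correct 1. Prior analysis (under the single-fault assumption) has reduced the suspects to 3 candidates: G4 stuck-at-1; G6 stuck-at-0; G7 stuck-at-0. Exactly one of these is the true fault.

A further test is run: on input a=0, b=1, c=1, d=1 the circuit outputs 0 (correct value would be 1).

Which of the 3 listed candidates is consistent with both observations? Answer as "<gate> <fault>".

G7 stuck-at-0

Evaluate each candidate on input a=0, b=1, c=1, d=1:
  G4 stuck-at-1: G1=0, G2=1, G3=0, G4=1 [stuck-at-1], G5=1, G6=0, G7=1 → 1 — eliminated
  G6 stuck-at-0: G1=0, G2=1, G3=0, G4=0, G5=1, G6=0 [stuck-at-0], G7=1 → 1 — eliminated
  G7 stuck-at-0: G1=0, G2=1, G3=0, G4=0, G5=1, G6=1, G7=0 [stuck-at-0] → 0 — matches
Only G7 stuck-at-0 reproduces the observed 0.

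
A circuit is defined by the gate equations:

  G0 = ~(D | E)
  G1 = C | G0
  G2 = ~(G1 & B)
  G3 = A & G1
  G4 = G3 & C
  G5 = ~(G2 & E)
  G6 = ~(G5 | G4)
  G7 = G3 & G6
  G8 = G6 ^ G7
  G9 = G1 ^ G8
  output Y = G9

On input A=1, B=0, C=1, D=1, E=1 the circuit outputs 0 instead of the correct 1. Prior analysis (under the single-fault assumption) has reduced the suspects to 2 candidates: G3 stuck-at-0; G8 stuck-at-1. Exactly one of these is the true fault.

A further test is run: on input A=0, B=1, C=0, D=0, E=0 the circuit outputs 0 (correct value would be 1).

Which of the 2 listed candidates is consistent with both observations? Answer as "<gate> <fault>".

Evaluate each candidate on input A=0, B=1, C=0, D=0, E=0:
  G3 stuck-at-0: G0=1, G1=1, G2=0, G3=0 [stuck-at-0], G4=0, G5=1, G6=0, G7=0, G8=0, G9=1 → 1 — eliminated
  G8 stuck-at-1: G0=1, G1=1, G2=0, G3=0, G4=0, G5=1, G6=0, G7=0, G8=1 [stuck-at-1], G9=0 → 0 — matches
Only G8 stuck-at-1 reproduces the observed 0.

G8 stuck-at-1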